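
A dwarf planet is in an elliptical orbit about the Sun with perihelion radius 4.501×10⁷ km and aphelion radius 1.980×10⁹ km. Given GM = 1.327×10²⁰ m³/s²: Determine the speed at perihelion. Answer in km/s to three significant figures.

Semi-major axis a = (r_p + r_a)/2 = 1.0125×10⁹ km = 1.013×10¹² m.
Vis-viva: v² = μ(2/r − 1/a) = 1.327×10²⁰ × (4.443×10⁻¹¹ − 9.876×10⁻¹³) = 5.765×10⁹ m²/s².
v = 75930 m/s = 75.93 km/s.

v ≈ 75.9 km/s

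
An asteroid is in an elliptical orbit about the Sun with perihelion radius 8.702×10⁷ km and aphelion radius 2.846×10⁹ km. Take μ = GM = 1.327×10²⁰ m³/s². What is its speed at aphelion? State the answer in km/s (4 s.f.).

Semi-major axis a = (r_p + r_a)/2 = 1.4665×10⁹ km = 1.467×10¹² m.
Vis-viva: v² = μ(2/r − 1/a) = 1.327×10²⁰ × (7.027×10⁻¹³ − 6.819×10⁻¹³) = 2.767×10⁶ m²/s².
v = 1663 m/s = 1.663 km/s.

v ≈ 1.663 km/s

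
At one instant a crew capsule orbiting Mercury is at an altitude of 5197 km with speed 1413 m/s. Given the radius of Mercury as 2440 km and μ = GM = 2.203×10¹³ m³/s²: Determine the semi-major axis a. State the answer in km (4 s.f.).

r = 2440 + 5197 = 7637.0 km = 7.637×10⁶ m.
Specific orbital energy ε = v²/2 − μ/r = (1413)²/2 − 2.203×10¹³/7.637×10⁶ = -1.886×10⁶ J/kg.
Since ε = −μ/(2a), a = −μ/(2ε) = 5.839×10⁶ m = 5839.3 km.

a ≈ 5839 km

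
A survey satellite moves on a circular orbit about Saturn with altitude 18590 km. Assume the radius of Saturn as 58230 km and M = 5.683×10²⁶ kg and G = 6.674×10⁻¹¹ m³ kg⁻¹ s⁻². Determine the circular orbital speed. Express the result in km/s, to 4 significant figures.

v ≈ 22.22 km/s

μ = GM = 6.674×10⁻¹¹ × 5.683×10²⁶ = 3.793×10¹⁶ m³/s².
r = 58230 + 18590 = 76820 km = 7.6820×10⁷ m.
For a circular orbit v = √(μ/r) = √(3.793×10¹⁶ / 7.682×10⁷) = √(4.937×10⁸) = 22220 m/s.
That is 22.22 km/s.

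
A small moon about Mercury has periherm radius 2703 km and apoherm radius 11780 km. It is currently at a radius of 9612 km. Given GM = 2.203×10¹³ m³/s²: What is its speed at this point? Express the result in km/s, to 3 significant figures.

Semi-major axis a = (r_p + r_a)/2 = 7241.5 km = 7.242×10⁶ m.
Vis-viva: v² = μ(2/r − 1/a) = 2.203×10¹³ × (2.081×10⁻⁷ − 1.381×10⁻⁷) = 1.542×10⁶ m²/s².
v = 1242 m/s = 1.242 km/s.

v ≈ 1.24 km/s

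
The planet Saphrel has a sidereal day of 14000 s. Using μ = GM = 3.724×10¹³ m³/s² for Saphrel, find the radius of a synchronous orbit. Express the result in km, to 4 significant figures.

A synchronous orbit has period T, so by Kepler's third law a = (μT²/4π²)^(1/3).
μT²/4π² = 3.724×10¹³ × (1.400×10⁴)² / 39.48 = 1.849×10²⁰ m³.
a = 5.697×10⁶ m = 5696.9 km.

r_sync ≈ 5697 km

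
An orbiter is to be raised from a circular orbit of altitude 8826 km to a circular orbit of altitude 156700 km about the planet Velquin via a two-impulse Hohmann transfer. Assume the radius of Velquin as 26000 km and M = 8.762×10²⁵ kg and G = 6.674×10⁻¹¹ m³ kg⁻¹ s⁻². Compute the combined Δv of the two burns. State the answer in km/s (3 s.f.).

μ = GM = 6.674×10⁻¹¹ × 8.762×10²⁵ = 5.848×10¹⁵ m³/s².
r₁ = 26000 + 8826 = 34826 km = 3.4826×10⁷ m.
r₂ = 26000 + 156700 = 182700 km = 1.8270×10⁸ m.
Transfer ellipse a_t = (r₁ + r₂)/2 = 1.088×10⁸ m.
At r₁: circular v_c1 = √(μ/r₁) = 12960 m/s; transfer-periapsis v_p = √[μ(2/r₁ − 1/a_t)] = 16790 m/s.
Δv₁ = v_p − v_c1 = 3837 m/s.
At r₂: circular v_c2 = √(μ/r₂) = 5658 m/s; transfer-apoapsis v_a = √[μ(2/r₂ − 1/a_t)] = 3201 m/s.
Δv₂ = v_c2 − v_a = 2456 m/s.
Total Δv = Δv₁ + Δv₂ = 6293 m/s = 6.293 km/s.

Δv_total ≈ 6.29 km/s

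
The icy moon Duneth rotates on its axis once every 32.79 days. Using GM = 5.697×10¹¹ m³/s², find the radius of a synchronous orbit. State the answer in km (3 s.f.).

r_sync ≈ 48700 km

T = 32.79 days = 2.833×10⁶ s.
A synchronous orbit has period T, so by Kepler's third law a = (μT²/4π²)^(1/3).
μT²/4π² = 5.697×10¹¹ × (2.833×10⁶)² / 39.48 = 1.158×10²³ m³.
a = 4.875×10⁷ m = 48745 km.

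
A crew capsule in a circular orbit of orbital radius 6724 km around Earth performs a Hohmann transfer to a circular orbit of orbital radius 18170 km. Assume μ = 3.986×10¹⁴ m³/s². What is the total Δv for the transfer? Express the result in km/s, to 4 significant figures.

r₁ = 6724 km = 6.724×10⁶ m.
r₂ = 18170 km = 1.817×10⁷ m.
Transfer ellipse a_t = (r₁ + r₂)/2 = 1.245×10⁷ m.
At r₁: circular v_c1 = √(μ/r₁) = 7699 m/s; transfer-perigee v_p = √[μ(2/r₁ − 1/a_t)] = 9303 m/s.
Δv₁ = v_p − v_c1 = 1603 m/s.
At r₂: circular v_c2 = √(μ/r₂) = 4684 m/s; transfer-apogee v_a = √[μ(2/r₂ − 1/a_t)] = 3442 m/s.
Δv₂ = v_c2 − v_a = 1241 m/s.
Total Δv = Δv₁ + Δv₂ = 2844 m/s = 2.844 km/s.

Δv_total ≈ 2.844 km/s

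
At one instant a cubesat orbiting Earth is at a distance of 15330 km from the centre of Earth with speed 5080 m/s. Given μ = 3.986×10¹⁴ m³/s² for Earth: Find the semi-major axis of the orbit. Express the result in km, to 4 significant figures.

r = 1.533×10⁷ m.
Specific orbital energy ε = v²/2 − μ/r = (5080)²/2 − 3.986×10¹⁴/1.533×10⁷ = -1.310×10⁷ J/kg.
Since ε = −μ/(2a), a = −μ/(2ε) = 1.522×10⁷ m = 15216 km.

a ≈ 15220 km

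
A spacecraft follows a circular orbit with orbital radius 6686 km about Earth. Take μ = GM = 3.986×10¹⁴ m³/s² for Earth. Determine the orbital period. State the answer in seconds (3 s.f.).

T ≈ 5440 seconds

r = 6686 km = 6.686×10⁶ m.
Kepler's third law: T = 2π√(r³/μ) = 2π√((6.686×10⁶)³ / 3.986×10¹⁴).
r³/μ = 7.498×10⁵ s², so T = 2π × 8.659×10² = 5.441×10³ s.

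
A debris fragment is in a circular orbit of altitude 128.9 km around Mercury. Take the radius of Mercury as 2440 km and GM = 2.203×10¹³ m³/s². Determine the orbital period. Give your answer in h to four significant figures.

T ≈ 1.531 h

r = 2440 + 128.9 = 2568.9 km = 2.5689×10⁶ m.
Kepler's third law: T = 2π√(r³/μ) = 2π√((2.569×10⁶)³ / 2.203×10¹³).
r³/μ = 7.695×10⁵ s², so T = 2π × 8.772×10² = 5.512×10³ s.
Converting: 5.512×10³ s ÷ 3600 = 1.531 h.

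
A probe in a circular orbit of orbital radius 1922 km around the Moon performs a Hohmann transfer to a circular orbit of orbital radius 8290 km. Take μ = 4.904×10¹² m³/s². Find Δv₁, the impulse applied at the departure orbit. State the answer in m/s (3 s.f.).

r₁ = 1922 km = 1.922×10⁶ m.
r₂ = 8290 km = 8.290×10⁶ m.
Transfer ellipse a_t = (r₁ + r₂)/2 = 5.106×10⁶ m.
At r₁: circular v_c1 = √(μ/r₁) = 1597 m/s; transfer-perilune v_p = √[μ(2/r₁ − 1/a_t)] = 2035 m/s.
Δv₁ = v_p − v_c1 = 438.0 m/s.

Δv ≈ 438 m/s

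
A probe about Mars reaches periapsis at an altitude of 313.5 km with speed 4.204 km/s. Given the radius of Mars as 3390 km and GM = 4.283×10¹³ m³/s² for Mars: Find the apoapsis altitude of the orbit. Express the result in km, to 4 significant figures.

apoapsis altitude ≈ 8607 km

r_p = 3390 + 313.5 = 3703.5 km = 3.704×10⁶ m.
Specific energy ε = v²/2 − μ/r = -2.728×10⁶ J/kg, so a = −μ/(2ε) = 7.850×10⁶ m.
The apsides satisfy r_p + r_a = 2a, so the apoapsis radius is 2a − r_p = 1.200×10⁷ m = 11997 km.
Apoapsis altitude = 11997 − 3390 = 8607.1 km.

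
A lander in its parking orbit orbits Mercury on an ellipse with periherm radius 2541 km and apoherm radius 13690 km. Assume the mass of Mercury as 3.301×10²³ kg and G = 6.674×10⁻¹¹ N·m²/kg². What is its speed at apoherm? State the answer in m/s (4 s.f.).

v ≈ 709.8 m/s

μ = GM = 6.674×10⁻¹¹ × 3.301×10²³ = 2.203×10¹³ m³/s².
Semi-major axis a = (r_p + r_a)/2 = 8115.5 km = 8.116×10⁶ m.
Vis-viva: v² = μ(2/r − 1/a) = 2.203×10¹³ × (1.461×10⁻⁷ − 1.232×10⁻⁷) = 5.039×10⁵ m²/s².
v = 709.8 m/s.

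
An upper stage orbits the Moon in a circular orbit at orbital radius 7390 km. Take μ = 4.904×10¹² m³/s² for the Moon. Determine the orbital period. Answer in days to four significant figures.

r = 7390 km = 7.390×10⁶ m.
Kepler's third law: T = 2π√(r³/μ) = 2π√((7.390×10⁶)³ / 4.904×10¹²).
r³/μ = 8.230×10⁷ s², so T = 2π × 9.072×10³ = 5.700×10⁴ s.
Converting: 5.700×10⁴ s ÷ 86400 = 0.6597 days.

T ≈ 0.6597 days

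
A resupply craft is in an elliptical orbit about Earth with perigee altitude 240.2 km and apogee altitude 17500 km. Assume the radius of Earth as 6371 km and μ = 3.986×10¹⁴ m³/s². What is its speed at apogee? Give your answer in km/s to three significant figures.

v ≈ 2.69 km/s

r_p = 6371 + 240.2 = 6611.2 km = 6.6112×10⁶ m.
r_a = 6371 + 17500 = 23871 km = 2.3871×10⁷ m.
Semi-major axis a = (r_p + r_a)/2 = 15241 km = 1.524×10⁷ m.
Vis-viva: v² = μ(2/r − 1/a) = 3.986×10¹⁴ × (8.378×10⁻⁸ − 6.561×10⁻⁸) = 7.243×10⁶ m²/s².
v = 2691 m/s = 2.691 km/s.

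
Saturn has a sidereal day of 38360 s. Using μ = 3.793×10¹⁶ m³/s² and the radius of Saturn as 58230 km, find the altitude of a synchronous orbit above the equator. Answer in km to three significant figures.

h_sync ≈ 54000 km

A synchronous orbit has period T, so by Kepler's third law a = (μT²/4π²)^(1/3).
μT²/4π² = 3.793×10¹⁶ × (3.836×10⁴)² / 39.48 = 1.414×10²⁴ m³.
a = 1.122×10⁸ m = 1.1223×10⁵ km.
Altitude h = a − R = 1.1223×10⁵ − 58230 = 54005 km.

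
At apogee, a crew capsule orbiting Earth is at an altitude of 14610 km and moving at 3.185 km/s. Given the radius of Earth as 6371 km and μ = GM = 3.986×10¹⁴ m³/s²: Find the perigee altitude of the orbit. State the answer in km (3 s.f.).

r_a = 6371 + 14610 = 20981 km = 2.098×10⁷ m.
Specific energy ε = v²/2 − μ/r = -1.393×10⁷ J/kg, so a = −μ/(2ε) = 1.431×10⁷ m.
The apsides satisfy r_p + r_a = 2a, so the perigee radius is 2a − r_a = 7.642×10⁶ m = 7641.7 km.
Perigee altitude = 7641.7 − 6371 = 1270.7 km.

perigee altitude ≈ 1270 km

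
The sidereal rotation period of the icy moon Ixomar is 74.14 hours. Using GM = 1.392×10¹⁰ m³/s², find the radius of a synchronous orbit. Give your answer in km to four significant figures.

r_sync ≈ 2929 km

T = 74.14 hours = 2.669×10⁵ s.
A synchronous orbit has period T, so by Kepler's third law a = (μT²/4π²)^(1/3).
μT²/4π² = 1.392×10¹⁰ × (2.669×10⁵)² / 39.48 = 2.512×10¹⁹ m³.
a = 2.929×10⁶ m = 2928.6 km.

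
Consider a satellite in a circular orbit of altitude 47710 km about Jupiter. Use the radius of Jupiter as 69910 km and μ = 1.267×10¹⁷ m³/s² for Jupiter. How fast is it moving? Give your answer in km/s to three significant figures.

r = 69910 + 47710 = 117620 km = 1.1762×10⁸ m.
For a circular orbit v = √(μ/r) = √(1.267×10¹⁷ / 1.176×10⁸) = √(1.077×10⁹) = 32820 m/s.
That is 32.82 km/s.

v ≈ 32.8 km/s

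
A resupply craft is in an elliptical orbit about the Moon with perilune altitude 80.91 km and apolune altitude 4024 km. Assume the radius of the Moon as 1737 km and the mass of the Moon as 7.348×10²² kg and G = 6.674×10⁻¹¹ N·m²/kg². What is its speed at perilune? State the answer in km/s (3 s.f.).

v ≈ 2.03 km/s

μ = GM = 6.674×10⁻¹¹ × 7.348×10²² = 4.904×10¹² m³/s².
r_p = 1737 + 80.91 = 1817.9 km = 1.8179×10⁶ m.
r_a = 1737 + 4024 = 5761.0 km = 5.7610×10⁶ m.
Semi-major axis a = (r_p + r_a)/2 = 3789.5 km = 3.789×10⁶ m.
Vis-viva: v² = μ(2/r − 1/a) = 4.904×10¹² × (1.100×10⁻⁶ − 2.639×10⁻⁷) = 4.101×10⁶ m²/s².
v = 2025 m/s = 2.025 km/s.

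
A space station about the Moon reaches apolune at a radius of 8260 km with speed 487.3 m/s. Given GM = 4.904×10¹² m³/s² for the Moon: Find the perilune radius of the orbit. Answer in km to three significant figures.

perilune radius ≈ 2060 km

r_a = 8.260×10⁶ m.
Specific energy ε = v²/2 − μ/r = -4.750×10⁵ J/kg, so a = −μ/(2ε) = 5.162×10⁶ m.
The apsides satisfy r_p + r_a = 2a, so the perilune radius is 2a − r_a = 2.065×10⁶ m = 2064.8 km.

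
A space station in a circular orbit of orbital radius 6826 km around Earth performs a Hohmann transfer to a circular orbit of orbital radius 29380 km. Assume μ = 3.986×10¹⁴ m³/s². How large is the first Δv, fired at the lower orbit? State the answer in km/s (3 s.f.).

Δv ≈ 2.09 km/s

r₁ = 6826 km = 6.826×10⁶ m.
r₂ = 29380 km = 2.938×10⁷ m.
Transfer ellipse a_t = (r₁ + r₂)/2 = 1.810×10⁷ m.
At r₁: circular v_c1 = √(μ/r₁) = 7642 m/s; transfer-perigee v_p = √[μ(2/r₁ − 1/a_t)] = 9735 m/s.
Δv₁ = v_p − v_c1 = 2093 m/s.
= 2.093 km/s.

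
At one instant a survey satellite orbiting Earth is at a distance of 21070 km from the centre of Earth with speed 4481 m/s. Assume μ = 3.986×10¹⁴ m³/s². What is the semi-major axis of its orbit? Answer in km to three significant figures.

a ≈ 22400 km

r = 2.107×10⁷ m.
Vis-viva rearranged: 1/a = 2/r − v²/μ = 9.492×10⁻⁸ − 5.037×10⁻⁸ = 4.455×10⁻⁸ m⁻¹.
a = 2.245×10⁷ m = 22448 km.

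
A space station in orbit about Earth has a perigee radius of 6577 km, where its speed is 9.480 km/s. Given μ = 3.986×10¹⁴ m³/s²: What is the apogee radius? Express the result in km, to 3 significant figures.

r_p = 6.577×10⁶ m.
Specific energy ε = v²/2 − μ/r = -1.567×10⁷ J/kg, so a = −μ/(2ε) = 1.272×10⁷ m.
The apsides satisfy r_p + r_a = 2a, so the apogee radius is 2a − r_p = 1.886×10⁷ m = 18860 km.

apogee radius ≈ 18900 km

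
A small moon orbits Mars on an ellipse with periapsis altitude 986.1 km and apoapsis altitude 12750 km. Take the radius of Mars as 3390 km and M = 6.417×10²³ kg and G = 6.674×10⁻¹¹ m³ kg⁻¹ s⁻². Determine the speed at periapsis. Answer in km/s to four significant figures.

μ = GM = 6.674×10⁻¹¹ × 6.417×10²³ = 4.283×10¹³ m³/s².
r_p = 3390 + 986.1 = 4376.1 km = 4.3761×10⁶ m.
r_a = 3390 + 12750 = 16140 km = 1.6140×10⁷ m.
Semi-major axis a = (r_p + r_a)/2 = 10258 km = 1.026×10⁷ m.
Vis-viva: v² = μ(2/r − 1/a) = 4.283×10¹³ × (4.570×10⁻⁷ − 9.748×10⁻⁸) = 1.540×10⁷ m²/s².
v = 3924 m/s = 3.924 km/s.

v ≈ 3.924 km/s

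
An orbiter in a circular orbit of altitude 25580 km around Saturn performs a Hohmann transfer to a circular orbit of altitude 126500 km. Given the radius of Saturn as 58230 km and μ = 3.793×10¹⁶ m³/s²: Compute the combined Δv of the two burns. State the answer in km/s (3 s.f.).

Δv_total ≈ 6.69 km/s

r₁ = 58230 + 25580 = 83810 km = 8.3810×10⁷ m.
r₂ = 58230 + 126500 = 184730 km = 1.8473×10⁸ m.
Transfer ellipse a_t = (r₁ + r₂)/2 = 1.343×10⁸ m.
At r₁: circular v_c1 = √(μ/r₁) = 21270 m/s; transfer-perikrone v_p = √[μ(2/r₁ − 1/a_t)] = 24950 m/s.
Δv₁ = v_p − v_c1 = 3679 m/s.
At r₂: circular v_c2 = √(μ/r₂) = 14330 m/s; transfer-apokrone v_a = √[μ(2/r₂ − 1/a_t)] = 11320 m/s.
Δv₂ = v_c2 − v_a = 3008 m/s.
Total Δv = Δv₁ + Δv₂ = 6688 m/s = 6.688 km/s.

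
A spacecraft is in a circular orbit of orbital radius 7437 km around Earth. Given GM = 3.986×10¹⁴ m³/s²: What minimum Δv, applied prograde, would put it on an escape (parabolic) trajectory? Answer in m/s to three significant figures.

r = 7437 km = 7.437×10⁶ m.
Circular speed v_c = √(μ/r) = 7321 m/s.
Escape speed v_esc = √(2μ/r) = √2 × v_c = 10350 m/s.
Δv = v_esc − v_c = 3032 m/s.

Δv ≈ 3030 m/s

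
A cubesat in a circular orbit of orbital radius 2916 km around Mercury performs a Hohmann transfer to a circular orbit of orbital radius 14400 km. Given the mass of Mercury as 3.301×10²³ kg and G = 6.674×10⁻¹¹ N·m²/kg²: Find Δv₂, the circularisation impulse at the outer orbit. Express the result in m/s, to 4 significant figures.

μ = GM = 6.674×10⁻¹¹ × 3.301×10²³ = 2.203×10¹³ m³/s².
r₁ = 2916 km = 2.916×10⁶ m.
r₂ = 14400 km = 1.440×10⁷ m.
Transfer ellipse a_t = (r₁ + r₂)/2 = 8.658×10⁶ m.
At r₁: circular v_c1 = √(μ/r₁) = 2749 m/s; transfer-periherm v_p = √[μ(2/r₁ − 1/a_t)] = 3545 m/s.
At r₂: circular v_c2 = √(μ/r₂) = 1237 m/s; transfer-apoherm v_a = √[μ(2/r₂ − 1/a_t)] = 717.8 m/s.
Δv₂ = v_c2 − v_a = 519.1 m/s.

Δv ≈ 519.1 m/s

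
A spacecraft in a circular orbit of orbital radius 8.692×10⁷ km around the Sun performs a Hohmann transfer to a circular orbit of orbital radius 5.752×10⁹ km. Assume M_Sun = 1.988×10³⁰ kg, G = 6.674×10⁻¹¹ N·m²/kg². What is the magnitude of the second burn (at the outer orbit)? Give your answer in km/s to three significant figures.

Δv ≈ 3.97 km/s

μ = GM = 6.674×10⁻¹¹ × 1.988×10³⁰ = 1.327×10²⁰ m³/s².
r₁ = 8.692×10⁷ km = 8.692×10¹⁰ m.
r₂ = 5.752×10⁹ km = 5.752×10¹² m.
Transfer ellipse a_t = (r₁ + r₂)/2 = 2.919×10¹² m.
At r₁: circular v_c1 = √(μ/r₁) = 39070 m/s; transfer-perihelion v_p = √[μ(2/r₁ − 1/a_t)] = 54840 m/s.
At r₂: circular v_c2 = √(μ/r₂) = 4803 m/s; transfer-aphelion v_a = √[μ(2/r₂ − 1/a_t)] = 828.7 m/s.
Δv₂ = v_c2 − v_a = 3974 m/s.
= 3.974 km/s.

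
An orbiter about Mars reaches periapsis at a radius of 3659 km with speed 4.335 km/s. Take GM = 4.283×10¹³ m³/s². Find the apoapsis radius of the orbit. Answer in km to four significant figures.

apoapsis radius ≈ 14890 km

r_p = 3.659×10⁶ m.
Specific energy ε = v²/2 − μ/r = -2.309×10⁶ J/kg, so a = −μ/(2ε) = 9.273×10⁶ m.
The apsides satisfy r_p + r_a = 2a, so the apoapsis radius is 2a − r_p = 1.489×10⁷ m = 14888 km.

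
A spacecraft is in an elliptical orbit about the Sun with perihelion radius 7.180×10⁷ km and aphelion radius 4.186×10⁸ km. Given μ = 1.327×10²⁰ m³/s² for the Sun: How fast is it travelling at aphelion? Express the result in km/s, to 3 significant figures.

Semi-major axis a = (r_p + r_a)/2 = 2.4520×10⁸ km = 2.452×10¹¹ m.
Vis-viva: v² = μ(2/r − 1/a) = 1.327×10²⁰ × (4.778×10⁻¹² − 4.078×10⁻¹²) = 9.283×10⁷ m²/s².
v = 9635 m/s = 9.635 km/s.

v ≈ 9.63 km/s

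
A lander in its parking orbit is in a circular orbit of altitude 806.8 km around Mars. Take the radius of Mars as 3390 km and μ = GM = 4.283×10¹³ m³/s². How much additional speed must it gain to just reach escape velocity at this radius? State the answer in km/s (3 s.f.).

Δv ≈ 1.32 km/s

r = 3390 + 806.8 = 4196.8 km = 4.1968×10⁶ m.
Circular speed v_c = √(μ/r) = 3195 m/s.
Escape speed v_esc = √(2μ/r) = √2 × v_c = 4518 m/s.
Δv = v_esc − v_c = 1323 m/s = 1.323 km/s.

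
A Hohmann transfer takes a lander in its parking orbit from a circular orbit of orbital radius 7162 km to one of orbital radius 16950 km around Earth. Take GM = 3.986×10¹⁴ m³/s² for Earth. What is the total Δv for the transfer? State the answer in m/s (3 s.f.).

r₁ = 7162 km = 7.162×10⁶ m.
r₂ = 16950 km = 1.695×10⁷ m.
Transfer ellipse a_t = (r₁ + r₂)/2 = 1.206×10⁷ m.
At r₁: circular v_c1 = √(μ/r₁) = 7460 m/s; transfer-perigee v_p = √[μ(2/r₁ − 1/a_t)] = 8846 m/s.
Δv₁ = v_p − v_c1 = 1386 m/s.
At r₂: circular v_c2 = √(μ/r₂) = 4849 m/s; transfer-apogee v_a = √[μ(2/r₂ − 1/a_t)] = 3738 m/s.
Δv₂ = v_c2 − v_a = 1112 m/s.
Total Δv = Δv₁ + Δv₂ = 2497 m/s.

Δv_total ≈ 2500 m/s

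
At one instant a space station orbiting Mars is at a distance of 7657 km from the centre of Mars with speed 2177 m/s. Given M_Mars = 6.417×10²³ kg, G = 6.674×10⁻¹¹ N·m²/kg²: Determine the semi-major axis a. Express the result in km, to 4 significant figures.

a ≈ 6643 km

μ = GM = 6.674×10⁻¹¹ × 6.417×10²³ = 4.283×10¹³ m³/s².
r = 7.657×10⁶ m.
Vis-viva rearranged: 1/a = 2/r − v²/μ = 2.612×10⁻⁷ − 1.107×10⁻⁷ = 1.505×10⁻⁷ m⁻¹.
a = 6.643×10⁶ m = 6642.9 km.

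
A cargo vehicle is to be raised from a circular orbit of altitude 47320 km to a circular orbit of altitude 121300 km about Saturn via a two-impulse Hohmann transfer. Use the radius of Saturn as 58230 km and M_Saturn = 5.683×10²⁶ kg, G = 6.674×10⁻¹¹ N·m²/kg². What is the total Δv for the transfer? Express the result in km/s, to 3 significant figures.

Δv_total ≈ 4.35 km/s

μ = GM = 6.674×10⁻¹¹ × 5.683×10²⁶ = 3.793×10¹⁶ m³/s².
r₁ = 58230 + 47320 = 105550 km = 1.0555×10⁸ m.
r₂ = 58230 + 121300 = 179530 km = 1.7953×10⁸ m.
Transfer ellipse a_t = (r₁ + r₂)/2 = 1.425×10⁸ m.
At r₁: circular v_c1 = √(μ/r₁) = 18960 m/s; transfer-perikrone v_p = √[μ(2/r₁ − 1/a_t)] = 21270 m/s.
Δv₁ = v_p − v_c1 = 2318 m/s.
At r₂: circular v_c2 = √(μ/r₂) = 14530 m/s; transfer-apokrone v_a = √[μ(2/r₂ − 1/a_t)] = 12510 m/s.
Δv₂ = v_c2 − v_a = 2027 m/s.
Total Δv = Δv₁ + Δv₂ = 4345 m/s = 4.345 km/s.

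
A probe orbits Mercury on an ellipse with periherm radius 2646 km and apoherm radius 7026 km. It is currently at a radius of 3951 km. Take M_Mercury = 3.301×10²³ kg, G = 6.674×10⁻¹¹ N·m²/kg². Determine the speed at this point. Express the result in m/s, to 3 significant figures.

v ≈ 2570 m/s

μ = GM = 6.674×10⁻¹¹ × 3.301×10²³ = 2.203×10¹³ m³/s².
Semi-major axis a = (r_p + r_a)/2 = 4836.0 km = 4.836×10⁶ m.
Vis-viva: v² = μ(2/r − 1/a) = 2.203×10¹³ × (5.062×10⁻⁷ − 2.068×10⁻⁷) = 6.596×10⁶ m²/s².
v = 2568 m/s.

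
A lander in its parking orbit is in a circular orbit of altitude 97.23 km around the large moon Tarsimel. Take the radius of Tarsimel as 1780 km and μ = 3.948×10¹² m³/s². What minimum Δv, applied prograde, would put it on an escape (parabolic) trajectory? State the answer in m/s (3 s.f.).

r = 1780 + 97.23 = 1877.2 km = 1.8772×10⁶ m.
Circular speed v_c = √(μ/r) = 1450 m/s.
Escape speed v_esc = √(2μ/r) = √2 × v_c = 2051 m/s.
Δv = v_esc − v_c = 600.7 m/s.

Δv ≈ 601 m/s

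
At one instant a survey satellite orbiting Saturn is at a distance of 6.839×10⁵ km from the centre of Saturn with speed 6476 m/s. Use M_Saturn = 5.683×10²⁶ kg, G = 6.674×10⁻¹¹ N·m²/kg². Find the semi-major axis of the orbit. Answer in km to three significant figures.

μ = GM = 6.674×10⁻¹¹ × 5.683×10²⁶ = 3.793×10¹⁶ m³/s².
r = 6.839×10⁸ m.
Specific orbital energy ε = v²/2 − μ/r = (6476)²/2 − 3.793×10¹⁶/6.839×10⁸ = -3.449×10⁷ J/kg.
Since ε = −μ/(2a), a = −μ/(2ε) = 5.499×10⁸ m = 5.4985×10⁵ km.

a ≈ 5.50×10⁵ km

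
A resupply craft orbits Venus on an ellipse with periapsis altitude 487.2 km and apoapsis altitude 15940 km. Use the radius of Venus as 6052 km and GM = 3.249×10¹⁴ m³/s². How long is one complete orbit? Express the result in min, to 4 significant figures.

T ≈ 313.0 min

r_p = 6052 + 487.2 = 6539.2 km = 6.5392×10⁶ m.
r_a = 6052 + 15940 = 21992 km = 2.1992×10⁷ m.
Semi-major axis a = (r_p + r_a)/2 = (6539.2 + 21992)/2 = 14266 km = 1.427×10⁷ m.
By Kepler's third law T = 2π√(a³/μ) = 2π × 2.989×10³ = 1.878×10⁴ s.
= 313.0 min.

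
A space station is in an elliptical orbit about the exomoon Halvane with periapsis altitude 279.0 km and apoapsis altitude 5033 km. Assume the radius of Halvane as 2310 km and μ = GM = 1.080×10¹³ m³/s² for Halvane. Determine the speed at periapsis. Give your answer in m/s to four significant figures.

r_p = 2310 + 279.0 = 2589.0 km = 2.5890×10⁶ m.
r_a = 2310 + 5033 = 7343.0 km = 7.3430×10⁶ m.
Semi-major axis a = (r_p + r_a)/2 = 4966.0 km = 4.966×10⁶ m.
Vis-viva: v² = μ(2/r − 1/a) = 1.080×10¹³ × (7.725×10⁻⁷ − 2.014×10⁻⁷) = 6.168×10⁶ m²/s².
v = 2484 m/s.

v ≈ 2484 m/s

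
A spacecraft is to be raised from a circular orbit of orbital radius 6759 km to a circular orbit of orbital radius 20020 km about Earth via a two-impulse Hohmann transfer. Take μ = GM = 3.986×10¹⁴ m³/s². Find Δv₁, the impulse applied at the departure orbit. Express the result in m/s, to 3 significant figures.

Δv ≈ 1710 m/s

r₁ = 6759 km = 6.759×10⁶ m.
r₂ = 20020 km = 2.002×10⁷ m.
Transfer ellipse a_t = (r₁ + r₂)/2 = 1.339×10⁷ m.
At r₁: circular v_c1 = √(μ/r₁) = 7679 m/s; transfer-perigee v_p = √[μ(2/r₁ − 1/a_t)] = 9390 m/s.
Δv₁ = v_p − v_c1 = 1711 m/s.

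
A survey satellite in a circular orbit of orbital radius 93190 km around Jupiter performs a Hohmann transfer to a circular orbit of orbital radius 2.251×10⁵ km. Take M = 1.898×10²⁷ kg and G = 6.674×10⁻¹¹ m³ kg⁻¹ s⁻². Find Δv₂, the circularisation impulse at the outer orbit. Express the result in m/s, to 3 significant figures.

Δv ≈ 5570 m/s

μ = GM = 6.674×10⁻¹¹ × 1.898×10²⁷ = 1.267×10¹⁷ m³/s².
r₁ = 93190 km = 9.319×10⁷ m.
r₂ = 2.251×10⁵ km = 2.251×10⁸ m.
Transfer ellipse a_t = (r₁ + r₂)/2 = 1.591×10⁸ m.
At r₁: circular v_c1 = √(μ/r₁) = 36870 m/s; transfer-perijove v_p = √[μ(2/r₁ − 1/a_t)] = 43850 m/s.
At r₂: circular v_c2 = √(μ/r₂) = 23720 m/s; transfer-apojove v_a = √[μ(2/r₂ − 1/a_t)] = 18150 m/s.
Δv₂ = v_c2 − v_a = 5569 m/s.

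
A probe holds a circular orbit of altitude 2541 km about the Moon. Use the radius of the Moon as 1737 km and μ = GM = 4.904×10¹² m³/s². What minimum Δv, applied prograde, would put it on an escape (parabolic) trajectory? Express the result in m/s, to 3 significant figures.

Δv ≈ 443 m/s

r = 1737 + 2541 = 4278.0 km = 4.2780×10⁶ m.
Circular speed v_c = √(μ/r) = 1071 m/s.
Escape speed v_esc = √(2μ/r) = √2 × v_c = 1514 m/s.
Δv = v_esc − v_c = 443.5 m/s.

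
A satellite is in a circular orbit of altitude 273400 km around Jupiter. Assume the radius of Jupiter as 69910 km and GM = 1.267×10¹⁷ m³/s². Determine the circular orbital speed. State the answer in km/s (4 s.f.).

v ≈ 19.21 km/s

r = 69910 + 273400 = 343310 km = 3.4331×10⁸ m.
For a circular orbit v = √(μ/r) = √(1.267×10¹⁷ / 3.433×10⁸) = √(3.691×10⁸) = 19210 m/s.
That is 19.21 km/s.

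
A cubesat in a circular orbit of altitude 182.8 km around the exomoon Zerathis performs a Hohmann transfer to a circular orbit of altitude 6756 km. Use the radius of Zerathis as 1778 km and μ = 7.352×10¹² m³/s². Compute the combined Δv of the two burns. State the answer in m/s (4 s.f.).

Δv_total ≈ 893.8 m/s

r₁ = 1778 + 182.8 = 1960.8 km = 1.9608×10⁶ m.
r₂ = 1778 + 6756 = 8534.0 km = 8.5340×10⁶ m.
Transfer ellipse a_t = (r₁ + r₂)/2 = 5.247×10⁶ m.
At r₁: circular v_c1 = √(μ/r₁) = 1936 m/s; transfer-periapsis v_p = √[μ(2/r₁ − 1/a_t)] = 2469 m/s.
Δv₁ = v_p − v_c1 = 533.0 m/s.
At r₂: circular v_c2 = √(μ/r₂) = 928.2 m/s; transfer-apoapsis v_a = √[μ(2/r₂ − 1/a_t)] = 567.4 m/s.
Δv₂ = v_c2 − v_a = 360.8 m/s.
Total Δv = Δv₁ + Δv₂ = 893.8 m/s.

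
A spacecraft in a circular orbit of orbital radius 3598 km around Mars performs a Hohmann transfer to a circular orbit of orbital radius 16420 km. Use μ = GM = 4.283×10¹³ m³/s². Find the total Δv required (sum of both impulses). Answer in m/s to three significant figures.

Δv_total ≈ 1620 m/s

r₁ = 3598 km = 3.598×10⁶ m.
r₂ = 16420 km = 1.642×10⁷ m.
Transfer ellipse a_t = (r₁ + r₂)/2 = 1.001×10⁷ m.
At r₁: circular v_c1 = √(μ/r₁) = 3450 m/s; transfer-periapsis v_p = √[μ(2/r₁ − 1/a_t)] = 4419 m/s.
Δv₁ = v_p − v_c1 = 968.9 m/s.
At r₂: circular v_c2 = √(μ/r₂) = 1615 m/s; transfer-apoapsis v_a = √[μ(2/r₂ − 1/a_t)] = 968.3 m/s.
Δv₂ = v_c2 − v_a = 646.7 m/s.
Total Δv = Δv₁ + Δv₂ = 1616 m/s.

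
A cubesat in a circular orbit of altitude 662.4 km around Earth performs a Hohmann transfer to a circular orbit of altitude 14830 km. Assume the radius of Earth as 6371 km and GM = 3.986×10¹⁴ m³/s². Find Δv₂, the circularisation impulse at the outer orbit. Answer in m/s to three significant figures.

Δv ≈ 1280 m/s

r₁ = 6371 + 662.4 = 7033.4 km = 7.0334×10⁶ m.
r₂ = 6371 + 14830 = 21201 km = 2.1201×10⁷ m.
Transfer ellipse a_t = (r₁ + r₂)/2 = 1.412×10⁷ m.
At r₁: circular v_c1 = √(μ/r₁) = 7528 m/s; transfer-perigee v_p = √[μ(2/r₁ − 1/a_t)] = 9225 m/s.
At r₂: circular v_c2 = √(μ/r₂) = 4336 m/s; transfer-apogee v_a = √[μ(2/r₂ − 1/a_t)] = 3061 m/s.
Δv₂ = v_c2 − v_a = 1275 m/s.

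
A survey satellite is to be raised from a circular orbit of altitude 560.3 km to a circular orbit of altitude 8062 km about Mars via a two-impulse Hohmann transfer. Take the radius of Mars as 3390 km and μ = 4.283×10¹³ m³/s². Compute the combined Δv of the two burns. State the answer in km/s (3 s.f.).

r₁ = 3390 + 560.3 = 3950.3 km = 3.9503×10⁶ m.
r₂ = 3390 + 8062 = 11452 km = 1.1452×10⁷ m.
Transfer ellipse a_t = (r₁ + r₂)/2 = 7.701×10⁶ m.
At r₁: circular v_c1 = √(μ/r₁) = 3293 m/s; transfer-periapsis v_p = √[μ(2/r₁ − 1/a_t)] = 4015 m/s.
Δv₁ = v_p − v_c1 = 722.6 m/s.
At r₂: circular v_c2 = √(μ/r₂) = 1934 m/s; transfer-apoapsis v_a = √[μ(2/r₂ − 1/a_t)] = 1385 m/s.
Δv₂ = v_c2 − v_a = 548.8 m/s.
Total Δv = Δv₁ + Δv₂ = 1271 m/s = 1.271 km/s.

Δv_total ≈ 1.27 km/s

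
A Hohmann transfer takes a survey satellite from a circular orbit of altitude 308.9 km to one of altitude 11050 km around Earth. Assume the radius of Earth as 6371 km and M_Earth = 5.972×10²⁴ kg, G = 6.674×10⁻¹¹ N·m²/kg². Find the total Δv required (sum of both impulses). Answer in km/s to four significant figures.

Δv_total ≈ 2.785 km/s

μ = GM = 6.674×10⁻¹¹ × 5.972×10²⁴ = 3.986×10¹⁴ m³/s².
r₁ = 6371 + 308.9 = 6679.9 km = 6.6799×10⁶ m.
r₂ = 6371 + 11050 = 17421 km = 1.7421×10⁷ m.
Transfer ellipse a_t = (r₁ + r₂)/2 = 1.205×10⁷ m.
At r₁: circular v_c1 = √(μ/r₁) = 7724 m/s; transfer-perigee v_p = √[μ(2/r₁ − 1/a_t)] = 9288 m/s.
Δv₁ = v_p − v_c1 = 1563 m/s.
At r₂: circular v_c2 = √(μ/r₂) = 4783 m/s; transfer-apogee v_a = √[μ(2/r₂ − 1/a_t)] = 3561 m/s.
Δv₂ = v_c2 − v_a = 1222 m/s.
Total Δv = Δv₁ + Δv₂ = 2785 m/s = 2.785 km/s.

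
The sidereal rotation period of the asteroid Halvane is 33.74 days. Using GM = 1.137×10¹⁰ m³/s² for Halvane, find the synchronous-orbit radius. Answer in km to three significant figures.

r_sync ≈ 13500 km

T = 33.74 days = 2.915×10⁶ s.
A synchronous orbit has period T, so by Kepler's third law a = (μT²/4π²)^(1/3).
μT²/4π² = 1.137×10¹⁰ × (2.915×10⁶)² / 39.48 = 2.447×10²¹ m³.
a = 1.348×10⁷ m = 13476 km.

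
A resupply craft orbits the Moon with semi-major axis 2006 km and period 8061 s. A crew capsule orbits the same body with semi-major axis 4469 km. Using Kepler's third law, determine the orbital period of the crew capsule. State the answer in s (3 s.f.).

T₂ ≈ 26800 s

Kepler's third law: T² ∝ a³, so T₂ = T₁ (a₂/a₁)^(3/2).
a₂/a₁ = 2.228, (a₂/a₁)^(3/2) = 3.325.
T₂ = 8061 × 3.325 = 26800 s.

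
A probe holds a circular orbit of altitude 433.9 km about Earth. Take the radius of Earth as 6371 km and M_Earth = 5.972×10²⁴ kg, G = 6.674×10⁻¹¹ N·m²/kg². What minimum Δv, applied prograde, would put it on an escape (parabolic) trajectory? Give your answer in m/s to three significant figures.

Δv ≈ 3170 m/s

μ = GM = 6.674×10⁻¹¹ × 5.972×10²⁴ = 3.986×10¹⁴ m³/s².
r = 6371 + 433.9 = 6804.9 km = 6.8049×10⁶ m.
Circular speed v_c = √(μ/r) = 7653 m/s.
Escape speed v_esc = √(2μ/r) = √2 × v_c = 10820 m/s.
Δv = v_esc − v_c = 3170 m/s.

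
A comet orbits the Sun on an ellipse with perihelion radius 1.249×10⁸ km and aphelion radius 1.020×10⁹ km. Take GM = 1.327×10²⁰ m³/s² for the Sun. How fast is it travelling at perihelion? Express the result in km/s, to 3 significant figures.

Semi-major axis a = (r_p + r_a)/2 = 5.7245×10⁸ km = 5.724×10¹¹ m.
Vis-viva: v² = μ(2/r − 1/a) = 1.327×10²⁰ × (1.601×10⁻¹¹ − 1.747×10⁻¹²) = 1.893×10⁹ m²/s².
v = 43510 m/s = 43.51 km/s.

v ≈ 43.5 km/s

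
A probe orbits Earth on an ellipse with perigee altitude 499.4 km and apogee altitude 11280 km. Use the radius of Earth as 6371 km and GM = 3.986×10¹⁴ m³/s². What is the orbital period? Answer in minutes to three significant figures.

T ≈ 225 minutes

r_p = 6371 + 499.4 = 6870.4 km = 6.8704×10⁶ m.
r_a = 6371 + 11280 = 17651 km = 1.7651×10⁷ m.
Semi-major axis a = (r_p + r_a)/2 = (6870.4 + 17651)/2 = 12261 km = 1.226×10⁷ m.
By Kepler's third law T = 2π√(a³/μ) = 2π × 2.150×10³ = 1.351×10⁴ s.
= 225.2 minutes.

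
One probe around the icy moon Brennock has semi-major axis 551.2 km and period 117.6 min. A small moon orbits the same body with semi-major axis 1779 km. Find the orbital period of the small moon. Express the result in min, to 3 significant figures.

T₂ ≈ 682 min

Kepler's third law: T² ∝ a³, so T₂ = T₁ (a₂/a₁)^(3/2).
a₂/a₁ = 3.228, (a₂/a₁)^(3/2) = 5.798.
T₂ = 117.6 × 5.798 = 681.9 min.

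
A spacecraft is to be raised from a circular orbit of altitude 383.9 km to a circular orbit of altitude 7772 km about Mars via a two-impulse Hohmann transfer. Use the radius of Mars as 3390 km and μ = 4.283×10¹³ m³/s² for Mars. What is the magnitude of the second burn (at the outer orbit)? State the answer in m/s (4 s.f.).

r₁ = 3390 + 383.9 = 3773.9 km = 3.7739×10⁶ m.
r₂ = 3390 + 7772 = 11162 km = 1.1162×10⁷ m.
Transfer ellipse a_t = (r₁ + r₂)/2 = 7.468×10⁶ m.
At r₁: circular v_c1 = √(μ/r₁) = 3369 m/s; transfer-periapsis v_p = √[μ(2/r₁ − 1/a_t)] = 4119 m/s.
At r₂: circular v_c2 = √(μ/r₂) = 1959 m/s; transfer-apoapsis v_a = √[μ(2/r₂ − 1/a_t)] = 1393 m/s.
Δv₂ = v_c2 − v_a = 566.4 m/s.

Δv ≈ 566.4 m/s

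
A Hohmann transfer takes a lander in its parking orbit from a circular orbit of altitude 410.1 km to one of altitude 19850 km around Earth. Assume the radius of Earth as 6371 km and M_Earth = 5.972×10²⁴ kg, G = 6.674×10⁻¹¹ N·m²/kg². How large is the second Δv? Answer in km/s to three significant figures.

μ = GM = 6.674×10⁻¹¹ × 5.972×10²⁴ = 3.986×10¹⁴ m³/s².
r₁ = 6371 + 410.1 = 6781.1 km = 6.7811×10⁶ m.
r₂ = 6371 + 19850 = 26221 km = 2.6221×10⁷ m.
Transfer ellipse a_t = (r₁ + r₂)/2 = 1.650×10⁷ m.
At r₁: circular v_c1 = √(μ/r₁) = 7667 m/s; transfer-perigee v_p = √[μ(2/r₁ − 1/a_t)] = 9664 m/s.
At r₂: circular v_c2 = √(μ/r₂) = 3899 m/s; transfer-apogee v_a = √[μ(2/r₂ − 1/a_t)] = 2499 m/s.
Δv₂ = v_c2 − v_a = 1399 m/s.
= 1.399 km/s.

Δv ≈ 1.40 km/s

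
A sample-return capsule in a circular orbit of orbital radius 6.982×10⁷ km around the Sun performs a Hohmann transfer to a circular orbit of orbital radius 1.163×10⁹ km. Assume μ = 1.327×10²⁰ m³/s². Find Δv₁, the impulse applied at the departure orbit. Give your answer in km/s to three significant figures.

Δv ≈ 16.3 km/s

r₁ = 6.982×10⁷ km = 6.982×10¹⁰ m.
r₂ = 1.163×10⁹ km = 1.163×10¹² m.
Transfer ellipse a_t = (r₁ + r₂)/2 = 6.164×10¹¹ m.
At r₁: circular v_c1 = √(μ/r₁) = 43600 m/s; transfer-perihelion v_p = √[μ(2/r₁ − 1/a_t)] = 59880 m/s.
Δv₁ = v_p − v_c1 = 16290 m/s.
= 16.29 km/s.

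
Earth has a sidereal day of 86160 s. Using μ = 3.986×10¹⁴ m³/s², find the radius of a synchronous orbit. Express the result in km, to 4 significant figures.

A synchronous orbit has period T, so by Kepler's third law a = (μT²/4π²)^(1/3).
μT²/4π² = 3.986×10¹⁴ × (8.616×10⁴)² / 39.48 = 7.495×10²² m³.
a = 4.216×10⁷ m = 42163 km.

r_sync ≈ 42160 km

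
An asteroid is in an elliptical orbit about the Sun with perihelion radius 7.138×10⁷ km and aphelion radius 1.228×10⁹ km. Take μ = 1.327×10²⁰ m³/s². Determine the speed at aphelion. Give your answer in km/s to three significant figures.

v ≈ 3.45 km/s

Semi-major axis a = (r_p + r_a)/2 = 6.4969×10⁸ km = 6.497×10¹¹ m.
Vis-viva: v² = μ(2/r − 1/a) = 1.327×10²⁰ × (1.629×10⁻¹² − 1.539×10⁻¹²) = 1.187×10⁷ m²/s².
v = 3446 m/s = 3.446 km/s.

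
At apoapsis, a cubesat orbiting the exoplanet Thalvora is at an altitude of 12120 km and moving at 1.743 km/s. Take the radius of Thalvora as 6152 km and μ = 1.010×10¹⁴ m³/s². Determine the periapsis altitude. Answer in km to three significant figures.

r_a = 6152 + 12120 = 18272 km = 1.827×10⁷ m.
Specific energy ε = v²/2 − μ/r = -4.009×10⁶ J/kg, so a = −μ/(2ε) = 1.260×10⁷ m.
The apsides satisfy r_p + r_a = 2a, so the periapsis radius is 2a − r_a = 6.924×10⁶ m = 6924.1 km.
Periapsis altitude = 6924.1 − 6152 = 772.09 km.

periapsis altitude ≈ 772 km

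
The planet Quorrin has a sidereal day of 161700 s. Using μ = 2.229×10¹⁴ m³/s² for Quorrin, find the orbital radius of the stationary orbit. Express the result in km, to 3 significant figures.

A synchronous orbit has period T, so by Kepler's third law a = (μT²/4π²)^(1/3).
μT²/4π² = 2.229×10¹⁴ × (1.617×10⁵)² / 39.48 = 1.476×10²³ m³.
a = 5.285×10⁷ m = 52851 km.

r_sync ≈ 52900 km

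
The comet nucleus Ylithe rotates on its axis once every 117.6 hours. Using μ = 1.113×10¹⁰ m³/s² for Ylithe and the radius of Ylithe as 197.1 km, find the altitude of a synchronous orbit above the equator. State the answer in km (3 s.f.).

T = 117.6 hours = 4.234×10⁵ s.
A synchronous orbit has period T, so by Kepler's third law a = (μT²/4π²)^(1/3).
μT²/4π² = 1.113×10¹⁰ × (4.234×10⁵)² / 39.48 = 5.053×10¹⁹ m³.
a = 3.697×10⁶ m = 3697.0 km.
Altitude h = a − R = 3697.0 − 197.1 = 3499.9 km.

h_sync ≈ 3500 km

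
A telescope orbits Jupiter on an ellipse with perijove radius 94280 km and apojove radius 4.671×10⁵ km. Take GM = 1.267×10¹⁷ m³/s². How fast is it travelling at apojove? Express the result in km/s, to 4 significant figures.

Semi-major axis a = (r_p + r_a)/2 = 2.8069×10⁵ km = 2.807×10⁸ m.
Vis-viva: v² = μ(2/r − 1/a) = 1.267×10¹⁷ × (4.282×10⁻⁹ − 3.563×10⁻⁹) = 9.111×10⁷ m²/s².
v = 9545 m/s = 9.545 km/s.

v ≈ 9.545 km/s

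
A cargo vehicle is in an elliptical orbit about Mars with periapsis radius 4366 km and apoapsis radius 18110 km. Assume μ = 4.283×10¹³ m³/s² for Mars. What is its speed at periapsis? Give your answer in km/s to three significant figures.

v ≈ 3.98 km/s

Semi-major axis a = (r_p + r_a)/2 = 11238 km = 1.124×10⁷ m.
Vis-viva: v² = μ(2/r − 1/a) = 4.283×10¹³ × (4.581×10⁻⁷ − 8.898×10⁻⁸) = 1.581×10⁷ m²/s².
v = 3976 m/s = 3.976 km/s.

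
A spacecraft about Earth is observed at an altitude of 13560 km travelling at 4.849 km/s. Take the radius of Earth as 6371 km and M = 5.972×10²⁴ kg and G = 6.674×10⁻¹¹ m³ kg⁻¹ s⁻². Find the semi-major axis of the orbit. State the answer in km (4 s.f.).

μ = GM = 6.674×10⁻¹¹ × 5.972×10²⁴ = 3.986×10¹⁴ m³/s².
r = 6371 + 13560 = 19931 km = 1.993×10⁷ m.
Specific orbital energy ε = v²/2 − μ/r = (4849)²/2 − 3.986×10¹⁴/1.993×10⁷ = -8.241×10⁶ J/kg.
Since ε = −μ/(2a), a = −μ/(2ε) = 2.418×10⁷ m = 24182 km.

a ≈ 24180 km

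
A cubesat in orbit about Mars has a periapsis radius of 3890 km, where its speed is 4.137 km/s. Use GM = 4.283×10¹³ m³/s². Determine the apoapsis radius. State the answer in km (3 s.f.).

r_p = 3.890×10⁶ m.
Specific energy ε = v²/2 − μ/r = -2.453×10⁶ J/kg, so a = −μ/(2ε) = 8.730×10⁶ m.
The apsides satisfy r_p + r_a = 2a, so the apoapsis radius is 2a − r_p = 1.357×10⁷ m = 13571 km.

apoapsis radius ≈ 13600 km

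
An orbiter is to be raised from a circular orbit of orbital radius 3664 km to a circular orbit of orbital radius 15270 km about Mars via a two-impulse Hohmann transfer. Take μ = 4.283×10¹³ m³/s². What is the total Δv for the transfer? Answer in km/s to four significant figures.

r₁ = 3664 km = 3.664×10⁶ m.
r₂ = 15270 km = 1.527×10⁷ m.
Transfer ellipse a_t = (r₁ + r₂)/2 = 9.467×10⁶ m.
At r₁: circular v_c1 = √(μ/r₁) = 3419 m/s; transfer-periapsis v_p = √[μ(2/r₁ − 1/a_t)] = 4342 m/s.
Δv₁ = v_p − v_c1 = 923.2 m/s.
At r₂: circular v_c2 = √(μ/r₂) = 1675 m/s; transfer-apoapsis v_a = √[μ(2/r₂ − 1/a_t)] = 1042 m/s.
Δv₂ = v_c2 − v_a = 632.9 m/s.
Total Δv = Δv₁ + Δv₂ = 1556 m/s = 1.556 km/s.

Δv_total ≈ 1.556 km/s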